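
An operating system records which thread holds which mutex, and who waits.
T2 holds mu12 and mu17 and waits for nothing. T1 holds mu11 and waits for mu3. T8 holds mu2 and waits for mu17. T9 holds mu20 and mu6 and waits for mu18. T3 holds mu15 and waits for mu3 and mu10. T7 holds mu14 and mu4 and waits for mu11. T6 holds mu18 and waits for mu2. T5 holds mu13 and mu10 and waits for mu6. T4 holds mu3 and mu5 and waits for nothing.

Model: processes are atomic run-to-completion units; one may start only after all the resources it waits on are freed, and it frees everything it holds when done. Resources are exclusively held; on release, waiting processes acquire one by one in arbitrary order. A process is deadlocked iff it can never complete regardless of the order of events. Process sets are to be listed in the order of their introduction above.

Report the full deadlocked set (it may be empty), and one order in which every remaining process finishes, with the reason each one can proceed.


No process is deadlocked.
Key observation: there is no circular wait here — follow any chain and it reaches a process that is free to run now.
The rest can finish in the order T2, T8, T4, T6, T9, T1, T5, T7, T3.
Verifying each step:
  run T2 (it waits on nothing); releases mu12 and mu17
  run T8 (all its waits — mu17 — are resolved); releases mu2
  run T4 (it waits on nothing); releases mu3 and mu5
  run T6 (all its waits — mu2 — are resolved); releases mu18
  run T9 (all its waits — mu18 — are resolved); releases mu20 and mu6
  run T1 (all its waits — mu3 — are resolved); releases mu11
  run T5 (all its waits — mu6 — are resolved); releases mu13 and mu10
  run T7 (all its waits — mu11 — are resolved); releases mu14 and mu4
  run T3 (all its waits — mu3 and mu10 — are resolved); releases mu15


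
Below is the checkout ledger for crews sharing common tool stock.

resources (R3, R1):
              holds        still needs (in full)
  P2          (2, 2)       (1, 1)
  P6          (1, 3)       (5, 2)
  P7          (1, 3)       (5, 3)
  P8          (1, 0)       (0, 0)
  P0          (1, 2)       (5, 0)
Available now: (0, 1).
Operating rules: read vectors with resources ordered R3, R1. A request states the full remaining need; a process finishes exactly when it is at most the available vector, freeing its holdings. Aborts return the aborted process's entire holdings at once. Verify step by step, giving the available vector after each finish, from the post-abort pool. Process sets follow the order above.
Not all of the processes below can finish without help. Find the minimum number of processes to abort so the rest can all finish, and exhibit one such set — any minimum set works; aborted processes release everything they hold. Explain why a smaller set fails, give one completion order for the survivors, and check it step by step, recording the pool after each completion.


Minimum abort set: P6 and P7.
Key observation: P0 was stuck for good until P6 and P7 gave back (2, 6); in the order shown it finishes at step 3.
No one abort is enough; case by case: P2 alone leaves P6 blocked (short on R3); P6 alone leaves P7 blocked (short on R3); P7 alone leaves P6 blocked (short on R3); P8 alone leaves P6 blocked (short on R3); P0 alone leaves P6 blocked (short on R3).
Survivors finish in the order: P8, P2, P0. Verifying each step (pool after the aborts first):
  pool = (2, 7)
  run P8 (needs (0, 0), free (2, 7)); after release of (1, 0) the pool is (3, 7)
  run P2 (needs (1, 1), free (3, 7)); after release of (2, 2) the pool is (5, 9)
  run P0 (needs (5, 0), free (5, 9)); after release of (1, 2) the pool is (6, 11)


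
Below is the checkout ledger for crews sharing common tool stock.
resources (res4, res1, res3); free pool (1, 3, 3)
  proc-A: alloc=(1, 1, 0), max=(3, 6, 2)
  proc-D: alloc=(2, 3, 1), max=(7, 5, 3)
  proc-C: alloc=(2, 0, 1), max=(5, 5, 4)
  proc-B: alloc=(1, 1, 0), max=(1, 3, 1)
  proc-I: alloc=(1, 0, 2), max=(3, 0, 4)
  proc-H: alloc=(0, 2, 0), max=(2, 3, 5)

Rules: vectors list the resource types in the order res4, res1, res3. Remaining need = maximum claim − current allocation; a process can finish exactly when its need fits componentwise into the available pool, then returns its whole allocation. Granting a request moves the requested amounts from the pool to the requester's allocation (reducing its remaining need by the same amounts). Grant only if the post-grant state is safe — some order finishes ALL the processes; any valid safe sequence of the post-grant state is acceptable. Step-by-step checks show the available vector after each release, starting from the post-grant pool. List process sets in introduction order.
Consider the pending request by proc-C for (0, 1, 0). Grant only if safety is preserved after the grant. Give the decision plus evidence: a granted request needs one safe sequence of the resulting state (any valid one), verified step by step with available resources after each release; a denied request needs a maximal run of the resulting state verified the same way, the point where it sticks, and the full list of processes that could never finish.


GRANT. The post-grant state is safe; one safe sequence: proc-B, proc-I, proc-H, proc-C, proc-A, proc-D.
Key observation: post-grant, (1, 2, 3) remains, and an order beginning with proc-B completes everyone.
Verifying the post-grant state step by step:
  pool = (1, 2, 3)
  run proc-B (needs (0, 2, 1), free (1, 2, 3)); after release of (1, 1, 0) the pool is (2, 3, 3)
  run proc-I (needs (2, 0, 2), free (2, 3, 3)); after release of (1, 0, 2) the pool is (3, 3, 5)
  run proc-H (needs (2, 1, 5), free (3, 3, 5)); after release of (0, 2, 0) the pool is (3, 5, 5)
  run proc-C (needs (3, 4, 3), free (3, 5, 5)); after release of (2, 1, 1) the pool is (5, 6, 6)
  run proc-A (needs (2, 5, 2), free (5, 6, 6)); after release of (1, 1, 0) the pool is (6, 7, 6)
  run proc-D (needs (5, 2, 2), free (6, 7, 6)); after release of (2, 3, 1) the pool is (8, 10, 7)


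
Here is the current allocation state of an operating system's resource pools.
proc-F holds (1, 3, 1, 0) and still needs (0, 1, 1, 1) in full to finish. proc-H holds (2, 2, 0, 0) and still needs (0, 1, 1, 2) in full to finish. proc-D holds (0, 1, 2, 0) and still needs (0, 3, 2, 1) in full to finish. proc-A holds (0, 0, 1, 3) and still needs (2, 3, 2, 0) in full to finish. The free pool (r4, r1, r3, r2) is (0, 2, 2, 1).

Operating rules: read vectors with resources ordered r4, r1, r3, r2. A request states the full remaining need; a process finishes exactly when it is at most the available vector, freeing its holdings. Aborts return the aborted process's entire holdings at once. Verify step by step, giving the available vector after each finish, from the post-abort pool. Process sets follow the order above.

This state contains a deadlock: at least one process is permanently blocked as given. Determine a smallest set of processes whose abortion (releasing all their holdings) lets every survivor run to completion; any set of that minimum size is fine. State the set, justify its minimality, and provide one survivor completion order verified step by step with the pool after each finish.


Abort proc-A.
Key observation: proc-H could never have finished before the abort; with (0, 0, 1, 3) returned by proc-A, it fits at step 3.
Why nothing smaller works: aborting no one leaves the state deadlocked as given.
The survivors complete as proc-F, proc-D, proc-H. Walking it through (starting from the post-abort pool):
  pool = (0, 2, 3, 4)
  proc-F: need (0, 1, 1, 1) fits (0, 2, 3, 4); releases (1, 3, 1, 0), pool now (1, 5, 4, 4)
  proc-D: need (0, 3, 2, 1) fits (1, 5, 4, 4); releases (0, 1, 2, 0), pool now (1, 6, 6, 4)
  proc-H: need (0, 1, 1, 2) fits (1, 6, 6, 4); releases (2, 2, 0, 0), pool now (3, 8, 6, 4)


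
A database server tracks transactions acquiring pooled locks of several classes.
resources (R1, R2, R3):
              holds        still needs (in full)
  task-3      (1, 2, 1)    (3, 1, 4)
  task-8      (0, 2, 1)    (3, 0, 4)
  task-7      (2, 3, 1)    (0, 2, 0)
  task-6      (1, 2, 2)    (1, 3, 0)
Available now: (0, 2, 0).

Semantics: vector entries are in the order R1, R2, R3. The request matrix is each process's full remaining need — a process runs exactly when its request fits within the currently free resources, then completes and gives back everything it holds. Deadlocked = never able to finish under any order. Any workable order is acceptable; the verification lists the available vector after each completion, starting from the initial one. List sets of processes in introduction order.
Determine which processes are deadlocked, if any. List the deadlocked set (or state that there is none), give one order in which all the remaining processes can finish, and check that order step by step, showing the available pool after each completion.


Deadlocked: task-3 and task-8.
Key observation: task-7, task-6 can finish, but then (3, 7, 3) is all there is, and the blocked group's R3 demands exceed it.
The rest can finish in the order task-7, task-6. Check, step by step:
  pool = (0, 2, 0)
  run task-7 (needs (0, 2, 0), free (0, 2, 0)); after release of (2, 3, 1) the pool is (2, 5, 1)
  run task-6 (needs (1, 3, 0), free (2, 5, 1)); after release of (1, 2, 2) the pool is (3, 7, 3)
The blocked processes can never fit:
  task-3 cannot run: need (3, 1, 4) vs free (3, 7, 3) (insufficient R3)
  task-8 cannot run: need (3, 0, 4) vs free (3, 7, 3) (insufficient R3)


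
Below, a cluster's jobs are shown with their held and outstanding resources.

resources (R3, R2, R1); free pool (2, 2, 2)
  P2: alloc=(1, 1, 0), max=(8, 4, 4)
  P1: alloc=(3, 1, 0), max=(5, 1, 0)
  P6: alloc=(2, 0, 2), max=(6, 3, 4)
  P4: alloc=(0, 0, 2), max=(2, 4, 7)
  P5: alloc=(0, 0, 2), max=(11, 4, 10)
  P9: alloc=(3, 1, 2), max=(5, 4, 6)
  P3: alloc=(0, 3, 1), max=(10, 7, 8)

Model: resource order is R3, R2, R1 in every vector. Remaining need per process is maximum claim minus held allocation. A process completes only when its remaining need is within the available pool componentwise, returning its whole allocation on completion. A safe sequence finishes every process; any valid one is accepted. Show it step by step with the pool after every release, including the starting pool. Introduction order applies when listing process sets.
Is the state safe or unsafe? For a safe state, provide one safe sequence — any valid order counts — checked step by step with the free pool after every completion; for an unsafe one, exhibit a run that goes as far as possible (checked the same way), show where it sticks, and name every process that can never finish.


The state is SAFE; one workable sequence: P1, P6, P9, P2, P4, P3, P5.
Key observation: P1 marks the first exact bind of the order: its need (2, 0, 0) fits the free (2, 2, 2) with zero slack on a requested resource.
Check, step by step:
  pool = (2, 2, 2)
  run P1 (needs (2, 0, 0), free (2, 2, 2)); after release of (3, 1, 0) the pool is (5, 3, 2)
  run P6 (needs (4, 3, 2), free (5, 3, 2)); after release of (2, 0, 2) the pool is (7, 3, 4)
  run P9 (needs (2, 3, 4), free (7, 3, 4)); after release of (3, 1, 2) the pool is (10, 4, 6)
  run P2 (needs (7, 3, 4), free (10, 4, 6)); after release of (1, 1, 0) the pool is (11, 5, 6)
  run P4 (needs (2, 4, 5), free (11, 5, 6)); after release of (0, 0, 2) the pool is (11, 5, 8)
  run P3 (needs (10, 4, 7), free (11, 5, 8)); after release of (0, 3, 1) the pool is (11, 8, 9)
  run P5 (needs (11, 4, 8), free (11, 8, 9)); after release of (0, 0, 2) the pool is (11, 8, 11)


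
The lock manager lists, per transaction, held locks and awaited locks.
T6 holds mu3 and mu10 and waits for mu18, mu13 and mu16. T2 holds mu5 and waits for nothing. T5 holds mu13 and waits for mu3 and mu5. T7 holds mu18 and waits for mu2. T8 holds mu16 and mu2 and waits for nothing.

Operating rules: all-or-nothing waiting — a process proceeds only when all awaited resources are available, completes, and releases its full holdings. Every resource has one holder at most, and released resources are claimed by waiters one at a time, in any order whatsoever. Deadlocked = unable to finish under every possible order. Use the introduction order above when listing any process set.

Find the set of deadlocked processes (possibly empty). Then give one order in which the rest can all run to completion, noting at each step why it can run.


The deadlocked set is T6 and T5.
Key observation: the cycle T6 -> T5 -> T6 can never break — each member waits on the next; no other process is dragged down with it.
One completion order for the rest: T2, T8, T7.
Check, step by step:
  run T2 (it waits on nothing); releases mu5
  run T8 (it waits on nothing); releases mu16 and mu2
  T7: everything it awaited (mu2) is free; runs, freeing mu18


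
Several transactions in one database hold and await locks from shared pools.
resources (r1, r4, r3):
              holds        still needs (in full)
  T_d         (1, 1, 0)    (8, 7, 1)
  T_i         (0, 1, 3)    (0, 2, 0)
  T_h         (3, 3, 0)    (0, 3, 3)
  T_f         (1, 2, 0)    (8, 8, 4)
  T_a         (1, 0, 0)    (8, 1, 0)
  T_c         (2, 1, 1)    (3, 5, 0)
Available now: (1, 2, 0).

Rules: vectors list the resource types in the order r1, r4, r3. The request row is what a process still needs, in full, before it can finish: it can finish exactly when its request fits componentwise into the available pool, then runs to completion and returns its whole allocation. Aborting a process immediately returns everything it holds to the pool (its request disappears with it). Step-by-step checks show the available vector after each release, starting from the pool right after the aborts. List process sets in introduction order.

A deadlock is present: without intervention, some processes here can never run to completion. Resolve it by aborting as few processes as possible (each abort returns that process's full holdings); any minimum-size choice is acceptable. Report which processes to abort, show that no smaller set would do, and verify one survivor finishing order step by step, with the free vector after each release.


The answer: abort T_f and T_a.
Key observation: T_d was stuck for good until T_f and T_a gave back (2, 2, 0); in the order shown it finishes at step 4.
Minimality, checking each single-abort alternative: T_d alone leaves T_f blocked (short on r1); T_i alone leaves T_d blocked (short on r1); T_h alone leaves T_d blocked (short on r1); T_f alone leaves T_d blocked (short on r1); T_a alone leaves T_d blocked (short on r1); T_c alone leaves T_d blocked (short on r1).
Survivors finish in the order: T_i, T_h, T_c, T_d. Check, step by step (pool after the aborts first):
  pool = (3, 4, 0)
  T_i needs (0, 2, 0) <= (3, 4, 0) -> finishes; pool += (0, 1, 3) = (3, 5, 3)
  T_h needs (0, 3, 3) <= (3, 5, 3) -> finishes; pool += (3, 3, 0) = (6, 8, 3)
  T_c needs (3, 5, 0) <= (6, 8, 3) -> finishes; pool += (2, 1, 1) = (8, 9, 4)
  T_d needs (8, 7, 1) <= (8, 9, 4) -> finishes; pool += (1, 1, 0) = (9, 10, 4)


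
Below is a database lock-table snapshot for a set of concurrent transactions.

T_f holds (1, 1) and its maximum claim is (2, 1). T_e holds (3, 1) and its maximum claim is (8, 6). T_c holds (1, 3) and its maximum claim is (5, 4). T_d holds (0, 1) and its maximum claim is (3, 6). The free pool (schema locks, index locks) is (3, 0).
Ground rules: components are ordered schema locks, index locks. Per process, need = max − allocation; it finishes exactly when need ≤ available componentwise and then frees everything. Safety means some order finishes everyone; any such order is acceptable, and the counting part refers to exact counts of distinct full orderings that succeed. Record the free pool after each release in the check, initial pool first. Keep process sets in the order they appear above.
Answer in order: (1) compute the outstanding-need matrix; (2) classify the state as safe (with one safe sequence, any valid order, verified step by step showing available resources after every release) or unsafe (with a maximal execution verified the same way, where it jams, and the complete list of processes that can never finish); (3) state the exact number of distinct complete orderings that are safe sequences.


(1) Need matrix, components ordered schema locks, index locks:
  T_f: (1, 0)
  T_e: (5, 5)
  T_c: (4, 1)
  T_d: (3, 5)
(2) UNSAFE — no complete ordering exists.
Key observation: even finishing T_f, T_c leaves just (5, 4) free — too little index locks for any of the remaining processes.
Going as far as possible: T_f, T_c; after that, nothing fits. Walking it through:
  pool = (3, 0)
  T_f needs (1, 0) <= (3, 0) -> finishes; pool += (1, 1) = (4, 1)
  T_c needs (4, 1) <= (4, 1) -> finishes; pool += (1, 3) = (5, 4)
  T_e still needs (5, 5) but only (5, 4) is free — short on index locks
  T_d still needs (3, 5) but only (5, 4) is free — short on index locks
Permanently blocked: T_e and T_d.
(3) The exact count: 0 of the possible complete orderings are safe sequences.


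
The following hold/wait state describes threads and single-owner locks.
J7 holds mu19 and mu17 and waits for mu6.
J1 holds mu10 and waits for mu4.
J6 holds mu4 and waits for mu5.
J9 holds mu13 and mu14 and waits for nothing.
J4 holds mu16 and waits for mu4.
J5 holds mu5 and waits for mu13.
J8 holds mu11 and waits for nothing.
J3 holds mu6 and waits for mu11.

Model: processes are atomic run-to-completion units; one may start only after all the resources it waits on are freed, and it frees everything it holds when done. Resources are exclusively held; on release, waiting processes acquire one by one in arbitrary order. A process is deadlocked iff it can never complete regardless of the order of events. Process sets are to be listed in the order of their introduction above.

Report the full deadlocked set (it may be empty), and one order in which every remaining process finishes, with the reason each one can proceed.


The deadlocked set is empty.
Key observation: the wait graph is acyclic; completion cascades from the unblocked processes through everyone else.
The rest can finish in the order J9, J8, J5, J3, J7, J6, J1, J4.
Step-by-step check:
  J9: no waits; runs immediately, freeing mu13 and mu14
  J8: no waits; runs immediately, freeing mu11
  run J5 (all its waits — mu13 — are resolved); releases mu5
  run J3 (all its waits — mu11 — are resolved); releases mu6
  run J7 (all its waits — mu6 — are resolved); releases mu19 and mu17
  run J6 (all its waits — mu5 — are resolved); releases mu4
  run J1 (all its waits — mu4 — are resolved); releases mu10
  run J4 (all its waits — mu4 — are resolved); releases mu16


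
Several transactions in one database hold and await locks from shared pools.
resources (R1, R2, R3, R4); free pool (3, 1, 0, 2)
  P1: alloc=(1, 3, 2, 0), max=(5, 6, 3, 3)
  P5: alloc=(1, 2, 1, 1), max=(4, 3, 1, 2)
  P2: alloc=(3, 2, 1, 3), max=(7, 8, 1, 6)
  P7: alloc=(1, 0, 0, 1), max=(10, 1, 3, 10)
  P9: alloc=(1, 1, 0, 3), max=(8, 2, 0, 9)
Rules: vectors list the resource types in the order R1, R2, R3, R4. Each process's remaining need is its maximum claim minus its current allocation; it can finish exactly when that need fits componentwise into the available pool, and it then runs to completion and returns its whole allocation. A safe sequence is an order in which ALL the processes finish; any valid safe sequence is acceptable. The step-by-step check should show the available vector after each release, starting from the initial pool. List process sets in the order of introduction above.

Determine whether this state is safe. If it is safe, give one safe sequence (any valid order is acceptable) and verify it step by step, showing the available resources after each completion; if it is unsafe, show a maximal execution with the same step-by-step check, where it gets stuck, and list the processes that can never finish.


The state is SAFE; one workable sequence: P5, P1, P2, P9, P7.
Key observation: P5 marks the first exact bind of the order: its need (3, 1, 0, 1) fits the free (3, 1, 0, 2) with zero slack on a requested resource.
Check, step by step:
  pool = (3, 1, 0, 2)
  P5 needs (3, 1, 0, 1) <= (3, 1, 0, 2) -> finishes; pool += (1, 2, 1, 1) = (4, 3, 1, 3)
  P1 needs (4, 3, 1, 3) <= (4, 3, 1, 3) -> finishes; pool += (1, 3, 2, 0) = (5, 6, 3, 3)
  P2 needs (4, 6, 0, 3) <= (5, 6, 3, 3) -> finishes; pool += (3, 2, 1, 3) = (8, 8, 4, 6)
  P9 needs (7, 1, 0, 6) <= (8, 8, 4, 6) -> finishes; pool += (1, 1, 0, 3) = (9, 9, 4, 9)
  P7 needs (9, 1, 3, 9) <= (9, 9, 4, 9) -> finishes; pool += (1, 0, 0, 1) = (10, 9, 4, 10)


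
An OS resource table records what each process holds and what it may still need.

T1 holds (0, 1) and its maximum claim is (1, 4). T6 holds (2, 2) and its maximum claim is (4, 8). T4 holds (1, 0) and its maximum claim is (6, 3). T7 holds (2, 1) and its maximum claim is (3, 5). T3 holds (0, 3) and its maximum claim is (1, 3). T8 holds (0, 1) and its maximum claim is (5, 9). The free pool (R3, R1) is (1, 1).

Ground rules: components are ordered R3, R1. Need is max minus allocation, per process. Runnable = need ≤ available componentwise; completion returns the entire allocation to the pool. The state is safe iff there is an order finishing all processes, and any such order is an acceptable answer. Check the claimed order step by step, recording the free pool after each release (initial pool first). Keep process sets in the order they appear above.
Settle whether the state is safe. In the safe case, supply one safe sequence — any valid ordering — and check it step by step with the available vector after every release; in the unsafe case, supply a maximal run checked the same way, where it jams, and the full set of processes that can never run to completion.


SAFE — a valid safe sequence is T3, T1, T7, T6, T8, T4.
Key observation: the order's first zero-slack moment is T3 ((1, 0) needed, (1, 1) free — a requested resource with nothing to spare).
Step-by-step check:
  pool = (1, 1)
  T3: need (1, 0) fits (1, 1); releases (0, 3), pool now (1, 4)
  T1: need (1, 3) fits (1, 4); releases (0, 1), pool now (1, 5)
  T7: need (1, 4) fits (1, 5); releases (2, 1), pool now (3, 6)
  T6: need (2, 6) fits (3, 6); releases (2, 2), pool now (5, 8)
  T8: need (5, 8) fits (5, 8); releases (0, 1), pool now (5, 9)
  T4: need (5, 3) fits (5, 9); releases (1, 0), pool now (6, 9)


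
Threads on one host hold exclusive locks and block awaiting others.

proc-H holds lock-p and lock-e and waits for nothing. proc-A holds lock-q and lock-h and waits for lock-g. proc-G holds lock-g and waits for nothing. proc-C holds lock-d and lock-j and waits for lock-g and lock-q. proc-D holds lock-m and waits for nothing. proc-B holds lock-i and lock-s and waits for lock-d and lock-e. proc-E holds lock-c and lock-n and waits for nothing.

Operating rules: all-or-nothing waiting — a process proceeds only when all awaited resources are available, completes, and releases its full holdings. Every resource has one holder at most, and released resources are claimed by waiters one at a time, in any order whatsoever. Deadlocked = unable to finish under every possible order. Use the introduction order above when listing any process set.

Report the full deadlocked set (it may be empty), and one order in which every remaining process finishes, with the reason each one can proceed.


No process is deadlocked.
Key observation: the waits form no ring: some process can always run, and its releases unblock the others one by one.
The rest can finish in the order proc-E, proc-G, proc-H, proc-D, proc-A, proc-C, proc-B.
Verifying each step:
  proc-E waits on nothing -> runs at once and releases lock-c and lock-n
  proc-G waits on nothing -> runs at once and releases lock-g
  proc-H waits on nothing -> runs at once and releases lock-p and lock-e
  proc-D waits on nothing -> runs at once and releases lock-m
  proc-A: everything it awaited (lock-g) is free; runs, freeing lock-q and lock-h
  proc-C: everything it awaited (lock-g and lock-q) is free; runs, freeing lock-d and lock-j
  proc-B: everything it awaited (lock-d and lock-e) is free; runs, freeing lock-i and lock-s


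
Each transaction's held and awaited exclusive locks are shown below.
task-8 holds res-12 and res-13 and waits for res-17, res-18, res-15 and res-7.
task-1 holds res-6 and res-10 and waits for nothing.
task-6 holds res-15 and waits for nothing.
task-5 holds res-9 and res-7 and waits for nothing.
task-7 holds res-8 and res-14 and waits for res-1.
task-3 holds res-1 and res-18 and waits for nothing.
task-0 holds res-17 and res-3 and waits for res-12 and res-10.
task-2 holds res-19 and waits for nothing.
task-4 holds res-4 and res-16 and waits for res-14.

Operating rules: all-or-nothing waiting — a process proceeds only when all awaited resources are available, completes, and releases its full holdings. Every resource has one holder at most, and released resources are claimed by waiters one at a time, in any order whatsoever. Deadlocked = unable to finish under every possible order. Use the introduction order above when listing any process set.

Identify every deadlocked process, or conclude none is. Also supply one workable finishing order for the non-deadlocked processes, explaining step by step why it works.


Deadlocked set: task-8 and task-0.
Key observation: task-8 -> task-0 -> task-8 is a circular wait — nothing in it can go first; no other process is dragged down with it.
A valid finishing order for the others: task-3, task-5, task-7, task-6, task-1, task-4, task-2.
Step-by-step check:
  task-3: no waits; runs immediately, freeing res-1 and res-18
  task-5: no waits; runs immediately, freeing res-9 and res-7
  task-7: everything it awaited (res-1) is free; runs, freeing res-8 and res-14
  task-6: no waits; runs immediately, freeing res-15
  task-1: no waits; runs immediately, freeing res-6 and res-10
  task-4: everything it awaited (res-14) is free; runs, freeing res-4 and res-16
  task-2: no waits; runs immediately, freeing res-19


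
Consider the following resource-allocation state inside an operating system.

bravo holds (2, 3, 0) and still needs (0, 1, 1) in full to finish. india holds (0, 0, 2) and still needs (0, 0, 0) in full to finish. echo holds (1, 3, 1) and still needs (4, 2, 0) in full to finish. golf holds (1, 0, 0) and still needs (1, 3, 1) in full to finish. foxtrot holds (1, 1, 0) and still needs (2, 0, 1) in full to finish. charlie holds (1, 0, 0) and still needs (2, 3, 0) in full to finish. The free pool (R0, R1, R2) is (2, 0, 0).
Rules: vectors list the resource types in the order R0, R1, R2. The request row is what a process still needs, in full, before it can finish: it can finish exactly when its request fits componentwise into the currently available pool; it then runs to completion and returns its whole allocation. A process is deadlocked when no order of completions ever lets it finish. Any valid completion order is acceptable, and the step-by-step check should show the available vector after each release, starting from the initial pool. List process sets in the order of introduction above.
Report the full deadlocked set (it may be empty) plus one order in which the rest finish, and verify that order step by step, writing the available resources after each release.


Nothing here is deadlocked.
Key observation: india leads a chain of completions in which each release enables another process.
A valid finishing order for the others: india, foxtrot, bravo, echo, charlie, golf. Verifying each step:
  pool = (2, 0, 0)
  run india (needs (0, 0, 0), free (2, 0, 0)); after release of (0, 0, 2) the pool is (2, 0, 2)
  run foxtrot (needs (2, 0, 1), free (2, 0, 2)); after release of (1, 1, 0) the pool is (3, 1, 2)
  run bravo (needs (0, 1, 1), free (3, 1, 2)); after release of (2, 3, 0) the pool is (5, 4, 2)
  run echo (needs (4, 2, 0), free (5, 4, 2)); after release of (1, 3, 1) the pool is (6, 7, 3)
  run charlie (needs (2, 3, 0), free (6, 7, 3)); after release of (1, 0, 0) the pool is (7, 7, 3)
  run golf (needs (1, 3, 1), free (7, 7, 3)); after release of (1, 0, 0) the pool is (8, 7, 3)


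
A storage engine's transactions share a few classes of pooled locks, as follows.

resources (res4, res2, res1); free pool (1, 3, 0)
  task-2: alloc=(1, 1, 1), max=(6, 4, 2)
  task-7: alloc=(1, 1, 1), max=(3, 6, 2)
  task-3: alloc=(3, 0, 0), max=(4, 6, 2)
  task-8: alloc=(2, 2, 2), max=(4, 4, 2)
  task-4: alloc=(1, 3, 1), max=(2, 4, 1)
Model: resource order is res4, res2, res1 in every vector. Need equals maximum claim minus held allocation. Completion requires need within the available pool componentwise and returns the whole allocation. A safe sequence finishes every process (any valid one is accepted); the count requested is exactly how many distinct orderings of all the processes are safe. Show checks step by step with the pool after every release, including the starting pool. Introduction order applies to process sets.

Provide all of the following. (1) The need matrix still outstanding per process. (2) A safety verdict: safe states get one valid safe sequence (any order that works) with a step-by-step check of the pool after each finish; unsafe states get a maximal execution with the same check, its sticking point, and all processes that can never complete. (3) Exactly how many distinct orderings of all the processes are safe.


(1) Remaining need (order res4, res2, res1):
  task-2: (5, 3, 1)
  task-7: (2, 5, 1)
  task-3: (1, 6, 2)
  task-8: (2, 2, 0)
  task-4: (1, 1, 0)
(2) SAFE — a valid safe sequence is task-4, task-8, task-3, task-7, task-2.
Key observation: task-4 marks the first exact bind of the order: its need (1, 1, 0) fits the free (1, 3, 0) with zero slack on a requested resource.
Walking it through:
  pool = (1, 3, 0)
  task-4 needs (1, 1, 0) <= (1, 3, 0) -> finishes; pool += (1, 3, 1) = (2, 6, 1)
  task-8 needs (2, 2, 0) <= (2, 6, 1) -> finishes; pool += (2, 2, 2) = (4, 8, 3)
  task-3 needs (1, 6, 2) <= (4, 8, 3) -> finishes; pool += (3, 0, 0) = (7, 8, 3)
  task-7 needs (2, 5, 1) <= (7, 8, 3) -> finishes; pool += (1, 1, 1) = (8, 9, 4)
  task-2 needs (5, 3, 1) <= (8, 9, 4) -> finishes; pool += (1, 1, 1) = (9, 10, 5)
(3) Precisely 8 of the possible complete orderings are safe sequences.


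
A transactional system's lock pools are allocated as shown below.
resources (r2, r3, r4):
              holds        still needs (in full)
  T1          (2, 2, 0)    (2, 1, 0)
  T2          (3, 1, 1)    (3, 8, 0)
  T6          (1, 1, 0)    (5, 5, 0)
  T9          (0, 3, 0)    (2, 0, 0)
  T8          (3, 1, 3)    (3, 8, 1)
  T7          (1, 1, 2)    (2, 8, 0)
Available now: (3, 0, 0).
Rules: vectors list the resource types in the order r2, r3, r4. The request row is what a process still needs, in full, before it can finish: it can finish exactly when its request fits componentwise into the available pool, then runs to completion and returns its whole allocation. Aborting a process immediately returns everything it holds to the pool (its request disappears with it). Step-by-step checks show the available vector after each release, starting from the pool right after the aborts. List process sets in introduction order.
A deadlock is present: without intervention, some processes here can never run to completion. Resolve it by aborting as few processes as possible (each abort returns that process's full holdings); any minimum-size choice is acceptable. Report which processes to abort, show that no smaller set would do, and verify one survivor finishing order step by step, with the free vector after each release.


Abort T8 and T7.
Key observation: T2 had no path to completion before; after the abort of T8 and T7 ((4, 2, 5) returned), step 4 is where it fits.
Why nothing smaller works — every single abort fails: T1 alone leaves T2 blocked (short on r3); T2 alone leaves T8 blocked (short on r3); T6 alone leaves T2 blocked (short on r3); T9 alone leaves T2 blocked (short on r3); T8 alone leaves T2 blocked (short on r3); T7 alone leaves T2 blocked (short on r3).
Survivors finish in the order: T9, T6, T1, T2. Check, step by step (pool after the aborts first):
  pool = (7, 2, 5)
  T9: need (2, 0, 0) fits (7, 2, 5); releases (0, 3, 0), pool now (7, 5, 5)
  T6: need (5, 5, 0) fits (7, 5, 5); releases (1, 1, 0), pool now (8, 6, 5)
  T1: need (2, 1, 0) fits (8, 6, 5); releases (2, 2, 0), pool now (10, 8, 5)
  T2: need (3, 8, 0) fits (10, 8, 5); releases (3, 1, 1), pool now (13, 9, 6)


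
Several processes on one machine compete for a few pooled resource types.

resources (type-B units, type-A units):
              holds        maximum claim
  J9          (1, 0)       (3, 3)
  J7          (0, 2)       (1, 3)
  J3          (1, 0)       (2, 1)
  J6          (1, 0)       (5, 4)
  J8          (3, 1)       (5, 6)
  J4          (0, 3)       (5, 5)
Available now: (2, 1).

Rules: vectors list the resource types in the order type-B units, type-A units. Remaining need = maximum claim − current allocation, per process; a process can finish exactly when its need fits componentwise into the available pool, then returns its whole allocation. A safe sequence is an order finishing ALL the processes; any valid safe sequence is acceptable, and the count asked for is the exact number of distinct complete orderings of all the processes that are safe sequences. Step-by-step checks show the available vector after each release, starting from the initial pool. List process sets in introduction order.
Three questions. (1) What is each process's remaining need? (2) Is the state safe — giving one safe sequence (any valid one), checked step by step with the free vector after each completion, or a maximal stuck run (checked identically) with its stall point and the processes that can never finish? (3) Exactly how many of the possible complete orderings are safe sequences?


(1) Outstanding need per process (order type-B units, type-A units):
  J9: (2, 3)
  J7: (1, 1)
  J3: (1, 1)
  J6: (4, 4)
  J8: (2, 5)
  J4: (5, 2)
(2) UNSAFE.
Key observation: after J3, J7, J9 the pool peaks at (4, 3), and each blocked process is short somewhere: J6 on type-A units; J8 on type-A units; J4 on type-B units.
A maximal execution: J3, J7, J9 — then nothing else fits. Step-by-step check:
  pool = (2, 1)
  run J3 (needs (1, 1), free (2, 1)); after release of (1, 0) the pool is (3, 1)
  run J7 (needs (1, 1), free (3, 1)); after release of (0, 2) the pool is (3, 3)
  run J9 (needs (2, 3), free (3, 3)); after release of (1, 0) the pool is (4, 3)
  J6 still needs (4, 4) but only (4, 3) is free — short on type-A units
  J8 still needs (2, 5) but only (4, 3) is free — short on type-A units
  J4 still needs (5, 2) but only (4, 3) is free — short on type-B units
Never able to finish: J6, J8 and J4.
(3) Exactly 0 of the possible complete orderings are safe sequences.


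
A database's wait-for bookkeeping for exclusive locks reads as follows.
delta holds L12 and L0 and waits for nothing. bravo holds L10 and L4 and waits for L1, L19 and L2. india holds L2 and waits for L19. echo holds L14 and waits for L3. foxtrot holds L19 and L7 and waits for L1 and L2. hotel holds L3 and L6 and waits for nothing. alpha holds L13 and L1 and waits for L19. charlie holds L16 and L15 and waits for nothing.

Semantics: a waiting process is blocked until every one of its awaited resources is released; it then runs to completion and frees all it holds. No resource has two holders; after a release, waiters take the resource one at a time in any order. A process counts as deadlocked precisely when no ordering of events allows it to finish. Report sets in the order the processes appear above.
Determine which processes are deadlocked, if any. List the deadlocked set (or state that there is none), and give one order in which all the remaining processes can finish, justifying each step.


The deadlocked set is bravo, india, foxtrot and alpha.
Key observation: the wait chain closes on itself along india -> foxtrot -> india; alpha is caught in further circular waits and bravo waits into the deadlock from upstream.
The rest can finish in the order hotel, echo, delta, charlie.
Step-by-step check:
  run hotel (it waits on nothing); releases L3 and L6
  echo: everything it awaited (L3) is free; runs, freeing L14
  run delta (it waits on nothing); releases L12 and L0
  run charlie (it waits on nothing); releases L16 and L15


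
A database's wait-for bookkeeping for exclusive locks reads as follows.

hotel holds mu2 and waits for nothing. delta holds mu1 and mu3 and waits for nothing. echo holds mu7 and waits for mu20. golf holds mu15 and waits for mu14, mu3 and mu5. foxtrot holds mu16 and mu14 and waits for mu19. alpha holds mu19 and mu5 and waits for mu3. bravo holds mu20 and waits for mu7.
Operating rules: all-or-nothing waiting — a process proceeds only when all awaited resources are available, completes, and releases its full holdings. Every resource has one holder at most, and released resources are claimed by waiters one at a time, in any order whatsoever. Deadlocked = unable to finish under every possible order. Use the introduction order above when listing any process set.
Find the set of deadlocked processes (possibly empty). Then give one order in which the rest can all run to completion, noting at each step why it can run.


Deadlocked set: echo and bravo.
Key observation: along echo -> bravo -> echo, each member waits on what the next one holds — a deadlock; no other process is dragged down with it.
The rest can finish in the order hotel, delta, alpha, foxtrot, golf.
Step-by-step check:
  run hotel (it waits on nothing); releases mu2
  run delta (it waits on nothing); releases mu1 and mu3
  alpha: everything it awaited (mu3) is free; runs, freeing mu19 and mu5
  foxtrot: everything it awaited (mu19) is free; runs, freeing mu16 and mu14
  golf: everything it awaited (mu14, mu3 and mu5) is free; runs, freeing mu15


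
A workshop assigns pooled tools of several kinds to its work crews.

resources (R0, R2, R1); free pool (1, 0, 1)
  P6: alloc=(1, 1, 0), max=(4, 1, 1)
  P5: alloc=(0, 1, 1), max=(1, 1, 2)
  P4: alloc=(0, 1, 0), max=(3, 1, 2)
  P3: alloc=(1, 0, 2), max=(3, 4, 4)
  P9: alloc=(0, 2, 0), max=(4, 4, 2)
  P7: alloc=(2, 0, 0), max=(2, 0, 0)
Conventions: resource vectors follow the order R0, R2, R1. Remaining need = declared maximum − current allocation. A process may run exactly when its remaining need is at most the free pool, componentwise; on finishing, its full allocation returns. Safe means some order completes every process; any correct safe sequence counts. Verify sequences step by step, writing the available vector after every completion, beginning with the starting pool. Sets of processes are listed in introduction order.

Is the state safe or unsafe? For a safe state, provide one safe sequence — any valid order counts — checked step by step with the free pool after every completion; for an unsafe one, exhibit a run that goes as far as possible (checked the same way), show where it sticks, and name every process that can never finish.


The state is SAFE; one workable sequence: P5, P7, P6, P9, P3, P4.
Key observation: the first exact fit in this order is P5 — it needs (1, 0, 1) with (1, 0, 1) free, meeting a requested resource to the last unit.
Verifying each step:
  pool = (1, 0, 1)
  P5 needs (1, 0, 1) <= (1, 0, 1) -> finishes; pool += (0, 1, 1) = (1, 1, 2)
  P7 needs (0, 0, 0) <= (1, 1, 2) -> finishes; pool += (2, 0, 0) = (3, 1, 2)
  P6 needs (3, 0, 1) <= (3, 1, 2) -> finishes; pool += (1, 1, 0) = (4, 2, 2)
  P9 needs (4, 2, 2) <= (4, 2, 2) -> finishes; pool += (0, 2, 0) = (4, 4, 2)
  P3 needs (2, 4, 2) <= (4, 4, 2) -> finishes; pool += (1, 0, 2) = (5, 4, 4)
  P4 needs (3, 0, 2) <= (5, 4, 4) -> finishes; pool += (0, 1, 0) = (5, 5, 4)


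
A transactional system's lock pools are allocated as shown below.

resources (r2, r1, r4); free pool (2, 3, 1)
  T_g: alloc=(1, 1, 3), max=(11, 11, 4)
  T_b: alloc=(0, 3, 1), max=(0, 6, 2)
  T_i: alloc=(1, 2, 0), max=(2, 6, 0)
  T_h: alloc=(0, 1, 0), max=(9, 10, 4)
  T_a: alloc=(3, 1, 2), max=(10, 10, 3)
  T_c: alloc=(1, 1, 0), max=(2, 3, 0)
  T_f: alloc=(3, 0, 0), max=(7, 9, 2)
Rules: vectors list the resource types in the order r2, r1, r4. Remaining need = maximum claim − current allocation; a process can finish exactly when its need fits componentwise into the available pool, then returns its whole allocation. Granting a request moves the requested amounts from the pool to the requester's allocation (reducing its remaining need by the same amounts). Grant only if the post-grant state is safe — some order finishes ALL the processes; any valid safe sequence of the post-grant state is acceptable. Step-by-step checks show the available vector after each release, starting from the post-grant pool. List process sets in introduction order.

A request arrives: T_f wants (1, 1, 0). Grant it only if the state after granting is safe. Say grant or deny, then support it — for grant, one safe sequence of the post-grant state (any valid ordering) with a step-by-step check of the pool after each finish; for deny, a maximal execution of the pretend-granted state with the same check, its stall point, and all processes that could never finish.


GRANT: granting preserves safety; a valid post-grant sequence is T_c, T_b, T_i, T_f, T_a, T_h, T_g.
Key observation: post-grant, (1, 2, 1) remains, and an order beginning with T_c completes everyone.
Step-by-step check of the post-grant state:
  pool = (1, 2, 1)
  T_c needs (1, 2, 0) <= (1, 2, 1) -> finishes; pool += (1, 1, 0) = (2, 3, 1)
  T_b needs (0, 3, 1) <= (2, 3, 1) -> finishes; pool += (0, 3, 1) = (2, 6, 2)
  T_i needs (1, 4, 0) <= (2, 6, 2) -> finishes; pool += (1, 2, 0) = (3, 8, 2)
  T_f needs (3, 8, 2) <= (3, 8, 2) -> finishes; pool += (4, 1, 0) = (7, 9, 2)
  T_a needs (7, 9, 1) <= (7, 9, 2) -> finishes; pool += (3, 1, 2) = (10, 10, 4)
  T_h needs (9, 9, 4) <= (10, 10, 4) -> finishes; pool += (0, 1, 0) = (10, 11, 4)
  T_g needs (10, 10, 1) <= (10, 11, 4) -> finishes; pool += (1, 1, 3) = (11, 12, 7)
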